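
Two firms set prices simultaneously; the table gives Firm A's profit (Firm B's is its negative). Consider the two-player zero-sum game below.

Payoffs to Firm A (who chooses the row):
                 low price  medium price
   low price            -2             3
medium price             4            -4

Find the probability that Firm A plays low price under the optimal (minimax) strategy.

Row minima are -2 and -4, so Firm A's maximin is -2; column maxima are 4 and 3, so Firm B's minimax is 3. These differ, so the equilibrium is in mixed strategies.
Let Firm A play low price with probability p. Firm B is indifferent when −2p + 4(1−p) = 3p − 4(1−p), giving p = 8/13.

8/13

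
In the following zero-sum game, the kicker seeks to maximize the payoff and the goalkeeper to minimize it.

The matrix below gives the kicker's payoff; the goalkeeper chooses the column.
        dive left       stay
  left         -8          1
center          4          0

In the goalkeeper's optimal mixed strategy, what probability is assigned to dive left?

Row minima are -8 and 0, so the kicker's maximin is 0; column maxima are 4 and 1, so the goalkeeper's minimax is 1. These differ, so the equilibrium is in mixed strategies.
Let the goalkeeper play dive left with probability q. The kicker is indifferent when −8q + (1−q) = 4q, giving q = 1/13.

1/13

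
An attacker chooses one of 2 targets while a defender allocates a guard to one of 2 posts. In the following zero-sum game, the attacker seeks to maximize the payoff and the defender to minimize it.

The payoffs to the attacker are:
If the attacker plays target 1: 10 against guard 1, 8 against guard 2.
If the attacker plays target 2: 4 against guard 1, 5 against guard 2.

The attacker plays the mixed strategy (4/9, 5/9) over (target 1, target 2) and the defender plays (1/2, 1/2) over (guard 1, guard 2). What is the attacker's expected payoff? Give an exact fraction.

Against (1/2, 1/2), each row's expected payoff is target 1: 9; target 2: 9/2.
Taking the (4/9, 5/9)-weighted average: (4/9)·(9) + (5/9)·(9/2) = 13/2.

13/2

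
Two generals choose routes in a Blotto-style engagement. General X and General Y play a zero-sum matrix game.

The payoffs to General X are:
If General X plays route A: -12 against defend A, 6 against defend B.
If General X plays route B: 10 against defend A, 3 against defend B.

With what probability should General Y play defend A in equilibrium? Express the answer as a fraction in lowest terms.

Row minima are -12 and 3, so General X's maximin is 3; column maxima are 10 and 6, so General Y's minimax is 6. These differ, so the equilibrium is in mixed strategies.
Let General Y play defend A with probability q. General X is indifferent when −12q + 6(1−q) = 10q + 3(1−q), giving q = 3/25.

3/25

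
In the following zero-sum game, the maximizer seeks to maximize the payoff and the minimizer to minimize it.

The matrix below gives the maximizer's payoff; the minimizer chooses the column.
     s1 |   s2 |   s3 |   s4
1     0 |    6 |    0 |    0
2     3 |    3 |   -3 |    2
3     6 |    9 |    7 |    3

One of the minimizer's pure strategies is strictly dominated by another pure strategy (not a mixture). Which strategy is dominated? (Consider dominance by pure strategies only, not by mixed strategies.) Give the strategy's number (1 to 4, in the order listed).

The minimizer prefers columns that give the maximizer less. Compare s2 with s3: 0 < 6, -3 < 3, 7 < 9.
So s3 strictly dominates s2 for the minimizer; s2 is strictly dominated.

2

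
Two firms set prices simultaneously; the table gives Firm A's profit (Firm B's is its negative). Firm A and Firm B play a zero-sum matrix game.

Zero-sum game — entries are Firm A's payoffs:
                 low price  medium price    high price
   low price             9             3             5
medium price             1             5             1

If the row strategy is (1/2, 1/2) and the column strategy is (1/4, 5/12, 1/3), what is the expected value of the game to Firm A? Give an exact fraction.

Against (1/4, 5/12, 1/3), each row's expected payoff is low price: 31/6; medium price: 8/3.
Taking the (1/2, 1/2)-weighted average: (1/2)·(31/6) + (1/2)·(8/3) = 47/12.

47/12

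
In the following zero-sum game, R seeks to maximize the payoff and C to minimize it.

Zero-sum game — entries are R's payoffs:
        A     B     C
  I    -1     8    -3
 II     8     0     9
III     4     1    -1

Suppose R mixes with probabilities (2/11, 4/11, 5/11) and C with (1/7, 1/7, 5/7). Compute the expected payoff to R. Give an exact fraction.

28/11

Against (1/7, 1/7, 5/7), each row's expected payoff is I: -8/7; II: 53/7; III: 0.
Taking the (2/11, 4/11, 5/11)-weighted average: (2/11)·(-8/7) + (4/11)·(53/7) + (5/11)·(0) = 28/11.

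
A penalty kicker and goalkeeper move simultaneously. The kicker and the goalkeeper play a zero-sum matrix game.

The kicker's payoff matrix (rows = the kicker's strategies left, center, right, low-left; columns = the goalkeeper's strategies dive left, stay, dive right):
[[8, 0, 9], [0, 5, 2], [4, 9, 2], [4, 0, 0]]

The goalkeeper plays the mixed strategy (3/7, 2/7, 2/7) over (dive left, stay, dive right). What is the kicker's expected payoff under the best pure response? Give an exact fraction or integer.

left: (8)·(3/7) + (0)·(2/7) + (9)·(2/7) = 6.
center: (0)·(3/7) + (5)·(2/7) + (2)·(2/7) = 2.
right: (4)·(3/7) + (9)·(2/7) + (2)·(2/7) = 34/7.
low-left: (4)·(3/7) + (0)·(2/7) + (0)·(2/7) = 12/7.
The best pure response is left with expected payoff 6.

6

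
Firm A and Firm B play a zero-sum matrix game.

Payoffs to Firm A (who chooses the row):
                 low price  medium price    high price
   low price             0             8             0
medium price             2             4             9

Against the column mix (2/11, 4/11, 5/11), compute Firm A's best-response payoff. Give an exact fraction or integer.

low price: (0)·(2/11) + (8)·(4/11) + (0)·(5/11) = 32/11.
medium price: (2)·(2/11) + (4)·(4/11) + (9)·(5/11) = 65/11.
The best pure response is medium price with expected payoff 65/11.

65/11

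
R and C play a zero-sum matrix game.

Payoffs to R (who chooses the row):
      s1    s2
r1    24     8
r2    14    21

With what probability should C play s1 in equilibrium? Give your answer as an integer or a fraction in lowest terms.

13/23

Row minima are 8 and 14, so R's maximin is 14; column maxima are 24 and 21, so C's minimax is 21. These differ, so the equilibrium is in mixed strategies.
Let C play s1 with probability q. R is indifferent when 24q + 8(1−q) = 14q + 21(1−q), giving q = 13/23.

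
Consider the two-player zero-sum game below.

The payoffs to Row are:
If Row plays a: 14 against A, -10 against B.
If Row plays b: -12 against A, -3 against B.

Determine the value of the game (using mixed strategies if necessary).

Row minima are -10 and -12, so Row's maximin is -10; column maxima are 14 and -3, so Column's minimax is -3. These differ, so the equilibrium is in mixed strategies.
Let Row play a with probability p. Column is indifferent when 14p − 12(1−p) = −10p − 3(1−p), giving p = 3/11.
Let Column play A with probability q. Row is indifferent when 14q − 10(1−q) = −12q − 3(1−q), giving q = 7/33.
The value is 14·(7/33) + (-10)·(26/33) = -54/11.

-54/11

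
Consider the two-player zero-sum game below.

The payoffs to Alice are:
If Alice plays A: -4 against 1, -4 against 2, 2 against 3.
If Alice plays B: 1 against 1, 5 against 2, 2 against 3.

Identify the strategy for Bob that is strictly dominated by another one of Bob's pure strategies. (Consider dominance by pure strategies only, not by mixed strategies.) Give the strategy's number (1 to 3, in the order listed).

3

Bob prefers columns that give Alice less. Compare 3 with 1: -4 < 2, 1 < 2.
So 1 strictly dominates 3 for Bob; 3 is strictly dominated.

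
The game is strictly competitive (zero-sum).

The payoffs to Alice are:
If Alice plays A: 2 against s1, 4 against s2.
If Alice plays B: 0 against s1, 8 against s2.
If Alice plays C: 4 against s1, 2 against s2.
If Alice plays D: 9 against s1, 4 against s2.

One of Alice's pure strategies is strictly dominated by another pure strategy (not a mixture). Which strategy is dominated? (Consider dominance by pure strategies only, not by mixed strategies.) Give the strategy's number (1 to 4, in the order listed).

3

Compare C with D: 9 > 4, 4 > 2.
So D strictly dominates C for Alice; C is strictly dominated.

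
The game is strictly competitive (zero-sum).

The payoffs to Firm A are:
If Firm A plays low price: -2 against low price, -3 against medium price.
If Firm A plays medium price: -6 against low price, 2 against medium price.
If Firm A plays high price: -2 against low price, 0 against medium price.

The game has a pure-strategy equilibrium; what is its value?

-2

Row minima: -3, -6, -2 → Firm A's maximin is -2.
Column maxima: -2, 2 → Firm B's minimax is -2.
They coincide at (high price, low price), so the value is -2.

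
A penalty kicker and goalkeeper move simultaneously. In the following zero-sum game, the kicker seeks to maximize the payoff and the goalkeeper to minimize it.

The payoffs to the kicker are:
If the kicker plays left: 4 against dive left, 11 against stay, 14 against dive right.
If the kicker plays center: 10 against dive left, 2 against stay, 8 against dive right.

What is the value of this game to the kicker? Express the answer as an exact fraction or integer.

34/5

Column dive right is strictly dominated by stay for the goalkeeper (it gives the kicker more in every row).
The remaining 2×2 game on (left, center) × (dive left, stay) has no saddle point. Let the kicker play left with probability p; indifference gives 4p + 10(1−p) = 11p + 2(1−p), so p = 8/15.
Similarly the goalkeeper's optimal q on dive left is 3/5, and the value is 4·(3/5) + (11)·(2/5) = 34/5.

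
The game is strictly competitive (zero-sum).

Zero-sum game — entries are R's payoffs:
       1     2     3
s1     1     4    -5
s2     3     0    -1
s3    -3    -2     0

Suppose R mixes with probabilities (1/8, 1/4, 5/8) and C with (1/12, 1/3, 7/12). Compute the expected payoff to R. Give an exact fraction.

-27/32

Against (1/12, 1/3, 7/12), each row's expected payoff is s1: -3/2; s2: -1/3; s3: -11/12.
Taking the (1/8, 1/4, 5/8)-weighted average: (1/8)·(-3/2) + (1/4)·(-1/3) + (5/8)·(-11/12) = -27/32.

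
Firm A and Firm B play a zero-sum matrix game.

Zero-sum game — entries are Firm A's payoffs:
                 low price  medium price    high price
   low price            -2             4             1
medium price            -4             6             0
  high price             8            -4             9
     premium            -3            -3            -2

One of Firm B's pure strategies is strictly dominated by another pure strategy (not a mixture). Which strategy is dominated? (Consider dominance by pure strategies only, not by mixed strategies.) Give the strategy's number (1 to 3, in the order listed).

Firm B prefers columns that give Firm A less. Compare high price with low price: -2 < 1, -4 < 0, 8 < 9, -3 < -2.
So low price strictly dominates high price for Firm B; high price is strictly dominated.

3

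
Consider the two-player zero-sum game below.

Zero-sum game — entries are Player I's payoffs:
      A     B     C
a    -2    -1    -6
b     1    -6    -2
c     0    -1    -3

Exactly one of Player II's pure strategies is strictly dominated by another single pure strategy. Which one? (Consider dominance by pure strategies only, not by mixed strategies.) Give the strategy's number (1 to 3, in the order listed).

1

Player II prefers columns that give Player I less. Compare A with C: -6 < -2, -2 < 1, -3 < 0.
So C strictly dominates A for Player II; A is strictly dominated.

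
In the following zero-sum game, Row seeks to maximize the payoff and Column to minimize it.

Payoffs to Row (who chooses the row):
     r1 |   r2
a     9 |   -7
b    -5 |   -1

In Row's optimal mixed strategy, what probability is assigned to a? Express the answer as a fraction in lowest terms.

Row minima are -7 and -5, so Row's maximin is -5; column maxima are 9 and -1, so Column's minimax is -1. These differ, so the equilibrium is in mixed strategies.
Let Row play a with probability p. Column is indifferent when 9p − 5(1−p) = −7p − (1−p), giving p = 1/5.

1/5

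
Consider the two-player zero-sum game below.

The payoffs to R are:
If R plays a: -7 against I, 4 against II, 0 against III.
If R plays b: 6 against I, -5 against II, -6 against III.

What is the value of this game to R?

-42/19

Column II is strictly dominated by III for C (it gives R more in every row).
The remaining 2×2 game on (a, b) × (I, III) has no saddle point. Let R play a with probability p; indifference gives −7p + 6(1−p) = −6(1−p), so p = 12/19.
Similarly C's optimal q on I is 6/19, and the value is -7·(6/19) + (0)·(13/19) = -42/19.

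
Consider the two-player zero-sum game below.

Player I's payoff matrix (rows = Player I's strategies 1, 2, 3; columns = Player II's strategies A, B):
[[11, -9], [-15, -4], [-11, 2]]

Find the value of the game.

-7/3

Row 2 is strictly dominated by row 3, so Player I never plays it.
The remaining 2×2 game on (1, 3) × (A, B) has no saddle point. Let Player I play 1 with probability p; indifference gives 11p − 11(1−p) = −9p + 2(1−p), so p = 13/33.
Similarly Player II's optimal q on A is 1/3, and the value is 11·(1/3) + (-9)·(2/3) = -7/3.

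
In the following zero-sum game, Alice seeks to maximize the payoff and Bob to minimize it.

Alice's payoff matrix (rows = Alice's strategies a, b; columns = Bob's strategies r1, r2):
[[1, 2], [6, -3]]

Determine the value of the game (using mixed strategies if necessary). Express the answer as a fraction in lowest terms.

3/2

Row minima are 1 and -3, so Alice's maximin is 1; column maxima are 6 and 2, so Bob's minimax is 2. These differ, so the equilibrium is in mixed strategies.
Let Alice play a with probability p. Bob is indifferent when p + 6(1−p) = 2p − 3(1−p), giving p = 9/10.
Let Bob play r1 with probability q. Alice is indifferent when q + 2(1−q) = 6q − 3(1−q), giving q = 1/2.
The value is 1·(1/2) + (2)·(1/2) = 3/2.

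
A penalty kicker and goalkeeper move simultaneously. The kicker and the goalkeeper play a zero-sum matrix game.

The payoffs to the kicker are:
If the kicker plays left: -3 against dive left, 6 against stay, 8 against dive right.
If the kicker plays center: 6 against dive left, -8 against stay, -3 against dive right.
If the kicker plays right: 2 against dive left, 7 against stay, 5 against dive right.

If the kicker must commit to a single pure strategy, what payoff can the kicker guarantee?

2

The worst-case payoff for each row is left: -3, center: -8, right: 2.
The best of these is 2.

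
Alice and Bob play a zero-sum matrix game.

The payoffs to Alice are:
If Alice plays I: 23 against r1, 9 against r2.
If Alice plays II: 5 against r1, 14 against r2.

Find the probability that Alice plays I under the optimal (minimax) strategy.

Row minima are 9 and 5, so Alice's maximin is 9; column maxima are 23 and 14, so Bob's minimax is 14. These differ, so the equilibrium is in mixed strategies.
Let Alice play I with probability p. Bob is indifferent when 23p + 5(1−p) = 9p + 14(1−p), giving p = 9/23.

9/23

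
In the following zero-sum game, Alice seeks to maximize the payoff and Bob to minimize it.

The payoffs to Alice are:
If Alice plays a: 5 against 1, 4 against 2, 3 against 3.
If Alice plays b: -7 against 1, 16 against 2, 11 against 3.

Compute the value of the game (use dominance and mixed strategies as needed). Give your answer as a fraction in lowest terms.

Column 2 is strictly dominated by 3 for Bob (it gives Alice more in every row).
The remaining 2×2 game on (a, b) × (1, 3) has no saddle point. Let Alice play a with probability p; indifference gives 5p − 7(1−p) = 3p + 11(1−p), so p = 9/10.
Similarly Bob's optimal q on 1 is 2/5, and the value is 5·(2/5) + (3)·(3/5) = 19/5.

19/5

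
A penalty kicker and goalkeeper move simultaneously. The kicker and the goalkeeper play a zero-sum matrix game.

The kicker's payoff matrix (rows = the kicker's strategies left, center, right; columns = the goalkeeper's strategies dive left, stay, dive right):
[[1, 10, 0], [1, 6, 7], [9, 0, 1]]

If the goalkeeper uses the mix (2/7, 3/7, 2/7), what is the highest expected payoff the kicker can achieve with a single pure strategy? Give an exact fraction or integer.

34/7

left: (1)·(2/7) + (10)·(3/7) + (0)·(2/7) = 32/7.
center: (1)·(2/7) + (6)·(3/7) + (7)·(2/7) = 34/7.
right: (9)·(2/7) + (0)·(3/7) + (1)·(2/7) = 20/7.
The best pure response is center with expected payoff 34/7.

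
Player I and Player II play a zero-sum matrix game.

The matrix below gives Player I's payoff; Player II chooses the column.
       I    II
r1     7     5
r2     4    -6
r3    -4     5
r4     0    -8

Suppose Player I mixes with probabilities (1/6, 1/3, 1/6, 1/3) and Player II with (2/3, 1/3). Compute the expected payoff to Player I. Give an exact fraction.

2/9

Against (2/3, 1/3), each row's expected payoff is r1: 19/3; r2: 2/3; r3: -1; r4: -8/3.
Taking the (1/6, 1/3, 1/6, 1/3)-weighted average: (1/6)·(19/3) + (1/3)·(2/3) + (1/6)·(-1) + (1/3)·(-8/3) = 2/9.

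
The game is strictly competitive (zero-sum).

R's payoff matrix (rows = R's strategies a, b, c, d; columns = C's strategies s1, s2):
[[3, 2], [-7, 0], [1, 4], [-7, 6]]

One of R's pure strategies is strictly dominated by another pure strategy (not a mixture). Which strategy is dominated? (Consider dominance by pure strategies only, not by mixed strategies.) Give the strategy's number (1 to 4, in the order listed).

Compare b with a: 3 > -7, 2 > 0.
So a strictly dominates b for R; b is strictly dominated.

2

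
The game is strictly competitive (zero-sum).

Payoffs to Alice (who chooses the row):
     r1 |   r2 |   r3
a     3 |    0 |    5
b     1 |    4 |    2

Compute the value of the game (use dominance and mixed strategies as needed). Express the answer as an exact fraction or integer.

2

Column r3 is strictly dominated by r1 for Bob (it gives Alice more in every row).
The remaining 2×2 game on (a, b) × (r1, r2) has no saddle point. Let Alice play a with probability p; indifference gives 3p + (1−p) = 4(1−p), so p = 1/2.
Similarly Bob's optimal q on r1 is 2/3, and the value is 3·(2/3) + (0)·(1/3) = 2.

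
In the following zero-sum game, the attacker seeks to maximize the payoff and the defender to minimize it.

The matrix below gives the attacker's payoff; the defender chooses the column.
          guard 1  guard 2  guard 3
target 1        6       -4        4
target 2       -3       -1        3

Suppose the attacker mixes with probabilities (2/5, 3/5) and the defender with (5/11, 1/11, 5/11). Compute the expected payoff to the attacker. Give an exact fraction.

Against (5/11, 1/11, 5/11), each row's expected payoff is target 1: 46/11; target 2: -1/11.
Taking the (2/5, 3/5)-weighted average: (2/5)·(46/11) + (3/5)·(-1/11) = 89/55.

89/55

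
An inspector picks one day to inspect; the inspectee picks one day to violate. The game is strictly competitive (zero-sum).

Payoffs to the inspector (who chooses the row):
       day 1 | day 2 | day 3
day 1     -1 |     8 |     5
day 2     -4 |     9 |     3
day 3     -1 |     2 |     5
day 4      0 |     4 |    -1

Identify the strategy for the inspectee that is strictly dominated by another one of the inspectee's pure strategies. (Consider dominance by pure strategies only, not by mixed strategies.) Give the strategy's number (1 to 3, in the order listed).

The inspectee prefers columns that give the inspector less. Compare day 2 with day 1: -1 < 8, -4 < 9, -1 < 2, 0 < 4.
So day 1 strictly dominates day 2 for the inspectee; day 2 is strictly dominated.

2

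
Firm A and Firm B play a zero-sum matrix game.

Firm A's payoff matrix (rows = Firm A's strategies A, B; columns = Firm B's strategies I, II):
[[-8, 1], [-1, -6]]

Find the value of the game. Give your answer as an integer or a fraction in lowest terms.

-7/2

Row minima are -8 and -6, so Firm A's maximin is -6; column maxima are -1 and 1, so Firm B's minimax is -1. These differ, so the equilibrium is in mixed strategies.
Let Firm A play A with probability p. Firm B is indifferent when −8p − (1−p) = p − 6(1−p), giving p = 5/14.
Let Firm B play I with probability q. Firm A is indifferent when −8q + (1−q) = −q − 6(1−q), giving q = 1/2.
The value is -8·(1/2) + (1)·(1/2) = -7/2.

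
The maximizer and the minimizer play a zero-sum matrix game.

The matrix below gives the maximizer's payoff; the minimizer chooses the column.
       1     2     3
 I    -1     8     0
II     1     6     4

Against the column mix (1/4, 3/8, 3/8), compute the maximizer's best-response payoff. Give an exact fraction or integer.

4

I: (-1)·(1/4) + (8)·(3/8) + (0)·(3/8) = 11/4.
II: (1)·(1/4) + (6)·(3/8) + (4)·(3/8) = 4.
The best pure response is II with expected payoff 4.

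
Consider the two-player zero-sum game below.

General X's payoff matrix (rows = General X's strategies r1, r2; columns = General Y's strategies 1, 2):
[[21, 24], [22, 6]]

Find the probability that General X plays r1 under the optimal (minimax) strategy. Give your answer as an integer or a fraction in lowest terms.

Row minima are 21 and 6, so General X's maximin is 21; column maxima are 22 and 24, so General Y's minimax is 22. These differ, so the equilibrium is in mixed strategies.
Let General X play r1 with probability p. General Y is indifferent when 21p + 22(1−p) = 24p + 6(1−p), giving p = 16/19.

16/19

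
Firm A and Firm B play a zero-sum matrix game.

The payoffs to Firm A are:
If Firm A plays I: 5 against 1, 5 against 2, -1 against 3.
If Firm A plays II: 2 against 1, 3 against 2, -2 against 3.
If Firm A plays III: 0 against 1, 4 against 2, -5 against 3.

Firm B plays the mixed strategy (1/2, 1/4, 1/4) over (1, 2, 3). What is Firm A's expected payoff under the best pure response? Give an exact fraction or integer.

7/2

I: (5)·(1/2) + (5)·(1/4) + (-1)·(1/4) = 7/2.
II: (2)·(1/2) + (3)·(1/4) + (-2)·(1/4) = 5/4.
III: (0)·(1/2) + (4)·(1/4) + (-5)·(1/4) = -1/4.
The best pure response is I with expected payoff 7/2.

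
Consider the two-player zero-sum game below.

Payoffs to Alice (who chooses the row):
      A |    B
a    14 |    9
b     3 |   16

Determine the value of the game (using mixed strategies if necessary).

197/18

Row minima are 9 and 3, so Alice's maximin is 9; column maxima are 14 and 16, so Bob's minimax is 14. These differ, so the equilibrium is in mixed strategies.
Let Alice play a with probability p. Bob is indifferent when 14p + 3(1−p) = 9p + 16(1−p), giving p = 13/18.
Let Bob play A with probability q. Alice is indifferent when 14q + 9(1−q) = 3q + 16(1−q), giving q = 7/18.
The value is 14·(7/18) + (9)·(11/18) = 197/18.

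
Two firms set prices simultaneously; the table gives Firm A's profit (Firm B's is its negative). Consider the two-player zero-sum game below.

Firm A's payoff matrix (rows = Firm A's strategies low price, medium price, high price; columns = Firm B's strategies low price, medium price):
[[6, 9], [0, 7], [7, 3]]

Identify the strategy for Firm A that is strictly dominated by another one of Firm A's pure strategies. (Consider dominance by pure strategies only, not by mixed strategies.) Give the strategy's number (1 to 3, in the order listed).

2

Compare medium price with low price: 6 > 0, 9 > 7.
So low price strictly dominates medium price for Firm A; medium price is strictly dominated.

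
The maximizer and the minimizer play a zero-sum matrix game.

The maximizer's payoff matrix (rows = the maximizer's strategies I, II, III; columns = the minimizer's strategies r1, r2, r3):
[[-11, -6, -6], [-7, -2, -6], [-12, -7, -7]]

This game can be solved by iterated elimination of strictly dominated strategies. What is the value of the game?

Row III is strictly dominated by row I (-11>-12, -6>-7, -6>-7); eliminate III.
Column r2 is strictly dominated by r1 for the minimizer (-11<-6, -7<-2); eliminate r2.
Column r3 is strictly dominated by r1 for the minimizer (-11<-6, -7<-6); eliminate r3.
Row I is strictly dominated by row II (-7>-11); eliminate I.
Only (II, r1) remains, with payoff -7.

-7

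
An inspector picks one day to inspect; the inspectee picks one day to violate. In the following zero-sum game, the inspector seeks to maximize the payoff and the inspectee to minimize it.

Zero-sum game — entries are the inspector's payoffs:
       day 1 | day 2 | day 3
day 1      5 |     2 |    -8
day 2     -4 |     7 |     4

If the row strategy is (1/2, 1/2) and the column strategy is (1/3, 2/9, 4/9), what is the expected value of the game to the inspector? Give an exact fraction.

5/18

Against (1/3, 2/9, 4/9), each row's expected payoff is day 1: -13/9; day 2: 2.
Taking the (1/2, 1/2)-weighted average: (1/2)·(-13/9) + (1/2)·(2) = 5/18.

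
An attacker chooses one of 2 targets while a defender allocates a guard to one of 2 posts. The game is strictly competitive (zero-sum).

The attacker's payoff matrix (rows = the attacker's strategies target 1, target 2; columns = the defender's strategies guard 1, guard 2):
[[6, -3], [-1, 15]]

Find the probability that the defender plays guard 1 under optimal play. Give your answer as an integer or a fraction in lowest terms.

18/25

Row minima are -3 and -1, so the attacker's maximin is -1; column maxima are 6 and 15, so the defender's minimax is 6. These differ, so the equilibrium is in mixed strategies.
Let the defender play guard 1 with probability q. The attacker is indifferent when 6q − 3(1−q) = −q + 15(1−q), giving q = 18/25.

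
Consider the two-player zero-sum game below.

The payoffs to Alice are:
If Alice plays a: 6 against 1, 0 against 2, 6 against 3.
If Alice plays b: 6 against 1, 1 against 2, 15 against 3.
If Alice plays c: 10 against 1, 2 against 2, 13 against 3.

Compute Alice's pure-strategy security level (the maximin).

2

The worst-case payoff for each row is a: 0, b: 1, c: 2.
The best of these is 2.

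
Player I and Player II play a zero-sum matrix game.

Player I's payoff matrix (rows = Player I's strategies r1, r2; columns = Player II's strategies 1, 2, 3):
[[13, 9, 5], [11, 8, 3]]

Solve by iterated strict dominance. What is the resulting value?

5

Row r2 is strictly dominated by row r1 (13>11, 9>8, 5>3); eliminate r2.
Column 1 is strictly dominated by 2 for Player II (9<13); eliminate 1.
Column 2 is strictly dominated by 3 for Player II (5<9); eliminate 2.
Only (r1, 3) remains, with payoff 5.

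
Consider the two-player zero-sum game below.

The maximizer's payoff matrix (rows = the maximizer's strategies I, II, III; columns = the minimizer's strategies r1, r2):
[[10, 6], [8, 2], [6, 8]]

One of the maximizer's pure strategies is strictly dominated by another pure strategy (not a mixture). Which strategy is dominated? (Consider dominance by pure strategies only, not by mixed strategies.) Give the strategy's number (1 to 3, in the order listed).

Compare II with I: 10 > 8, 6 > 2.
So I strictly dominates II for the maximizer; II is strictly dominated.

2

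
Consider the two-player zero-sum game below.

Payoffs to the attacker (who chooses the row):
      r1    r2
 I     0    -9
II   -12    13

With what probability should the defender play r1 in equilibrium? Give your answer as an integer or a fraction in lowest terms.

Row minima are -9 and -12, so the attacker's maximin is -9; column maxima are 0 and 13, so the defender's minimax is 0. These differ, so the equilibrium is in mixed strategies.
Let the defender play r1 with probability q. The attacker is indifferent when −9(1−q) = −12q + 13(1−q), giving q = 11/17.

11/17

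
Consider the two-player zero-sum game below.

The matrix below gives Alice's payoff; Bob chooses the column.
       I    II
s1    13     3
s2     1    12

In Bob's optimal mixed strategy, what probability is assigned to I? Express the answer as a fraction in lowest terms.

3/7

Row minima are 3 and 1, so Alice's maximin is 3; column maxima are 13 and 12, so Bob's minimax is 12. These differ, so the equilibrium is in mixed strategies.
Let Bob play I with probability q. Alice is indifferent when 13q + 3(1−q) = q + 12(1−q), giving q = 3/7.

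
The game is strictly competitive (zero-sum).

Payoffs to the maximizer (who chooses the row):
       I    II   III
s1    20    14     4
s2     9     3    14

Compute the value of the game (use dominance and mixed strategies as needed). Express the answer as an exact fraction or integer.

Column I is strictly dominated by II for the minimizer (it gives the maximizer more in every row).
The remaining 2×2 game on (s1, s2) × (II, III) has no saddle point. Let the maximizer play s1 with probability p; indifference gives 14p + 3(1−p) = 4p + 14(1−p), so p = 11/21.
Similarly the minimizer's optimal q on II is 10/21, and the value is 14·(10/21) + (4)·(11/21) = 184/21.

184/21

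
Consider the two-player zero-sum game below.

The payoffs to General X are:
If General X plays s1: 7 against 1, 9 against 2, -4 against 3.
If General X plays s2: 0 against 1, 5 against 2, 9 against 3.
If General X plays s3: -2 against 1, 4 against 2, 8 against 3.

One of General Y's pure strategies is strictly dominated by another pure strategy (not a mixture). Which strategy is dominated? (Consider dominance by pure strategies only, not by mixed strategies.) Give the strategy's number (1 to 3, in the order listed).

2

General Y prefers columns that give General X less. Compare 2 with 1: 7 < 9, 0 < 5, -2 < 4.
So 1 strictly dominates 2 for General Y; 2 is strictly dominated.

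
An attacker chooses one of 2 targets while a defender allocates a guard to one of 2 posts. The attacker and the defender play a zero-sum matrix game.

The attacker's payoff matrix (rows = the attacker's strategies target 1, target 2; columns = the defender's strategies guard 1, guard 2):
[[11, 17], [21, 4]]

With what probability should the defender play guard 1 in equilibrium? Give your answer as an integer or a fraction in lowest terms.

Row minima are 11 and 4, so the attacker's maximin is 11; column maxima are 21 and 17, so the defender's minimax is 17. These differ, so the equilibrium is in mixed strategies.
Let the defender play guard 1 with probability q. The attacker is indifferent when 11q + 17(1−q) = 21q + 4(1−q), giving q = 13/23.

13/23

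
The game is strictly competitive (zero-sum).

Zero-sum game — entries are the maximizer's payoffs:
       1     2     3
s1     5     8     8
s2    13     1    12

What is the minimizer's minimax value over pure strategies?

The worst case (largest entry) in each column is 1: 13, 2: 8, 3: 12.
The best (smallest) of these is 8.

8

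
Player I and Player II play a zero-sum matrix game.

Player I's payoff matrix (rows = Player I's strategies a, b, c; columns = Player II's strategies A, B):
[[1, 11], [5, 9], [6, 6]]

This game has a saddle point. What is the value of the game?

6

Row minima: 1, 5, 6 → Player I's maximin is 6.
Column maxima: 6, 11 → Player II's minimax is 6.
They coincide at (c, A), so the value is 6.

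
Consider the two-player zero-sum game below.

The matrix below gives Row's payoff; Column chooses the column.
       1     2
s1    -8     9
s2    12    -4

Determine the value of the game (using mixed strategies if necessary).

76/33

Row minima are -8 and -4, so Row's maximin is -4; column maxima are 12 and 9, so Column's minimax is 9. These differ, so the equilibrium is in mixed strategies.
Let Row play s1 with probability p. Column is indifferent when −8p + 12(1−p) = 9p − 4(1−p), giving p = 16/33.
Let Column play 1 with probability q. Row is indifferent when −8q + 9(1−q) = 12q − 4(1−q), giving q = 13/33.
The value is -8·(13/33) + (9)·(20/33) = 76/33.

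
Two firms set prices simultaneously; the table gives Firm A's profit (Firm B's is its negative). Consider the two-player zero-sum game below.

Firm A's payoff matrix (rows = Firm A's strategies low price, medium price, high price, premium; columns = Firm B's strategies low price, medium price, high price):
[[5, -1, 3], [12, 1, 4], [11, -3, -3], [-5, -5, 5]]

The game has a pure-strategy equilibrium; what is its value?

1

Row minima: -1, 1, -3, -5 → Firm A's maximin is 1.
Column maxima: 12, 1, 5 → Firm B's minimax is 1.
They coincide at (medium price, medium price), so the value is 1.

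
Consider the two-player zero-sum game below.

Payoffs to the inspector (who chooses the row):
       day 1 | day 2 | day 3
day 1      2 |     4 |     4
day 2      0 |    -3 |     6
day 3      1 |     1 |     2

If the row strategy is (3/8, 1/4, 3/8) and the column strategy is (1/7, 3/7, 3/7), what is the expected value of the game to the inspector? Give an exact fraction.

Against (1/7, 3/7, 3/7), each row's expected payoff is day 1: 26/7; day 2: 9/7; day 3: 10/7.
Taking the (3/8, 1/4, 3/8)-weighted average: (3/8)·(26/7) + (1/4)·(9/7) + (3/8)·(10/7) = 9/4.

9/4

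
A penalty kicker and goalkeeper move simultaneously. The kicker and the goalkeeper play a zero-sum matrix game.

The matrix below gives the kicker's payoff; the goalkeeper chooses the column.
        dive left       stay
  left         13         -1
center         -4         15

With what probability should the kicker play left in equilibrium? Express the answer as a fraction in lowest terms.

Row minima are -1 and -4, so the kicker's maximin is -1; column maxima are 13 and 15, so the goalkeeper's minimax is 13. These differ, so the equilibrium is in mixed strategies.
Let the kicker play left with probability p. The goalkeeper is indifferent when 13p − 4(1−p) = −p + 15(1−p), giving p = 19/33.

19/33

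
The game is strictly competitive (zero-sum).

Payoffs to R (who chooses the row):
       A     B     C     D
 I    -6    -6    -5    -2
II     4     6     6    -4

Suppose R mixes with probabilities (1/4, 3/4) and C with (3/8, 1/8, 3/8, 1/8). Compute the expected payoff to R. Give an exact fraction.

55/32

Against (3/8, 1/8, 3/8, 1/8), each row's expected payoff is I: -41/8; II: 4.
Taking the (1/4, 3/4)-weighted average: (1/4)·(-41/8) + (3/4)·(4) = 55/32.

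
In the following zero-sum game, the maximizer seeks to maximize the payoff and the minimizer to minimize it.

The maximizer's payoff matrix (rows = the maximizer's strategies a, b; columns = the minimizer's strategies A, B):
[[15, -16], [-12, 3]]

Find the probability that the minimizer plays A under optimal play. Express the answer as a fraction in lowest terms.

Row minima are -16 and -12, so the maximizer's maximin is -12; column maxima are 15 and 3, so the minimizer's minimax is 3. These differ, so the equilibrium is in mixed strategies.
Let the minimizer play A with probability q. The maximizer is indifferent when 15q − 16(1−q) = −12q + 3(1−q), giving q = 19/46.

19/46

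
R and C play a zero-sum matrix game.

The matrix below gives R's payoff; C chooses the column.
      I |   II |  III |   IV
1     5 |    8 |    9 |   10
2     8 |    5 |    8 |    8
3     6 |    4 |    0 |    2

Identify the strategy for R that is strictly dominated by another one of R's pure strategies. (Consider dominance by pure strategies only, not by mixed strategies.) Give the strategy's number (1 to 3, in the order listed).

Compare 3 with 2: 8 > 6, 5 > 4, 8 > 0, 8 > 2.
So 2 strictly dominates 3 for R; 3 is strictly dominated.

3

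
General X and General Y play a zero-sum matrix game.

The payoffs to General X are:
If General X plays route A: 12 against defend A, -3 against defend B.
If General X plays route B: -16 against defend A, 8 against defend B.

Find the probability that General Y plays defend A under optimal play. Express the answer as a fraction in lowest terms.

11/39

Row minima are -3 and -16, so General X's maximin is -3; column maxima are 12 and 8, so General Y's minimax is 8. These differ, so the equilibrium is in mixed strategies.
Let General Y play defend A with probability q. General X is indifferent when 12q − 3(1−q) = −16q + 8(1−q), giving q = 11/39.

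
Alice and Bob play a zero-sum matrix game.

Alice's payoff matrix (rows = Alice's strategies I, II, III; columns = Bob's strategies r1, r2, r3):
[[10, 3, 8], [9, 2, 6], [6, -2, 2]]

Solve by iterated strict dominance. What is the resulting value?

Row II is strictly dominated by row I (10>9, 3>2, 8>6); eliminate II.
Row III is strictly dominated by row I (10>6, 3>-2, 8>2); eliminate III.
Column r3 is strictly dominated by r2 for Bob (3<8); eliminate r3.
Column r1 is strictly dominated by r2 for Bob (3<10); eliminate r1.
Only (I, r2) remains, with payoff 3.

3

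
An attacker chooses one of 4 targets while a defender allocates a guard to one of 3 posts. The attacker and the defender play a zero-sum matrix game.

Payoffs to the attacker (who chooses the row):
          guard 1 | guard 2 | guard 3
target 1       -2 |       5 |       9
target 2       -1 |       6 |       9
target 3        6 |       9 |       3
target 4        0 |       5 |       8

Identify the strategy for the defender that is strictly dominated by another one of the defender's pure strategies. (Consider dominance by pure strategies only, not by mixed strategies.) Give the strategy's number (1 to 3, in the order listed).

2

The defender prefers columns that give the attacker less. Compare guard 2 with guard 1: -2 < 5, -1 < 6, 6 < 9, 0 < 5.
So guard 1 strictly dominates guard 2 for the defender; guard 2 is strictly dominated.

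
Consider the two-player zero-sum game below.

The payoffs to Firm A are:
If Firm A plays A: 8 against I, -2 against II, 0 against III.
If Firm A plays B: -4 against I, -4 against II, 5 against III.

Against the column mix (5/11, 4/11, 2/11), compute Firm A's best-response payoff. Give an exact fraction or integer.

32/11

A: (8)·(5/11) + (-2)·(4/11) + (0)·(2/11) = 32/11.
B: (-4)·(5/11) + (-4)·(4/11) + (5)·(2/11) = -26/11.
The best pure response is A with expected payoff 32/11.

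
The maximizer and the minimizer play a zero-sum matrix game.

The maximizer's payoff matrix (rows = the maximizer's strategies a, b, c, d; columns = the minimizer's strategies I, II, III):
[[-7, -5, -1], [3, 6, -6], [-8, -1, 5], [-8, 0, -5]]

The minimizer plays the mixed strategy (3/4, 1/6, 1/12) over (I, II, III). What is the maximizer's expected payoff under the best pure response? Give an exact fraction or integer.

a: (-7)·(3/4) + (-5)·(1/6) + (-1)·(1/12) = -37/6.
b: (3)·(3/4) + (6)·(1/6) + (-6)·(1/12) = 11/4.
c: (-8)·(3/4) + (-1)·(1/6) + (5)·(1/12) = -23/4.
d: (-8)·(3/4) + (0)·(1/6) + (-5)·(1/12) = -77/12.
The best pure response is b with expected payoff 11/4.

11/4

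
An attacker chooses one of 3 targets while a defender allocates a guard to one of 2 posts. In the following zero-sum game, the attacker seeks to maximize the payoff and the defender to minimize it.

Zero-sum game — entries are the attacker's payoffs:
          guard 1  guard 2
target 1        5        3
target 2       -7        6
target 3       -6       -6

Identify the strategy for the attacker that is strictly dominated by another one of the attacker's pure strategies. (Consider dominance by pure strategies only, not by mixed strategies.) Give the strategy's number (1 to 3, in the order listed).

3

Compare target 3 with target 1: 5 > -6, 3 > -6.
So target 1 strictly dominates target 3 for the attacker; target 3 is strictly dominated.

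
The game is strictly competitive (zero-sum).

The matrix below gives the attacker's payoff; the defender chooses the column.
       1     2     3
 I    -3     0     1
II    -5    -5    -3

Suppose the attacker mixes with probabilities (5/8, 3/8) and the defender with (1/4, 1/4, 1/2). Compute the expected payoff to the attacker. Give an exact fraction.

Against (1/4, 1/4, 1/2), each row's expected payoff is I: -1/4; II: -4.
Taking the (5/8, 3/8)-weighted average: (5/8)·(-1/4) + (3/8)·(-4) = -53/32.

-53/32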